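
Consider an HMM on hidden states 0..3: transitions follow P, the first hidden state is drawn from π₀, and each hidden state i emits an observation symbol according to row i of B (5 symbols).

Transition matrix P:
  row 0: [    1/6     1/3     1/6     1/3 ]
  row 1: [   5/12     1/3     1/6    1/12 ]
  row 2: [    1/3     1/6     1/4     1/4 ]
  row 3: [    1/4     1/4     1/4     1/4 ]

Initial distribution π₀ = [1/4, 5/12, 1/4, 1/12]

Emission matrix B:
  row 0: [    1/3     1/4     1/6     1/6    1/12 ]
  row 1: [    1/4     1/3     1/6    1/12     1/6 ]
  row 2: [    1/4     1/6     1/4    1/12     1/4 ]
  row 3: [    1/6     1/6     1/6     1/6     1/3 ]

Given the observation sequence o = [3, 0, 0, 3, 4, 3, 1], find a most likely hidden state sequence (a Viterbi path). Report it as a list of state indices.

path = [1, 0, 1, 0, 3, 0, 1]

t=0: δ = [4.167e-02, 3.472e-02, 2.083e-02, 1.389e-02]  (obs o_0=3)
t=1: δ = [4.823e-03, 3.472e-03, 1.736e-03, 2.315e-03]  ψ = [1, 0, 0, 0]  (obs o_1=0)
t=2: δ = [4.823e-04, 4.019e-04, 2.009e-04, 2.679e-04]  ψ = [1, 0, 0, 0]  (obs o_2=0)
t=3: δ = [2.791e-05, 1.340e-05, 6.698e-06, 2.679e-05]  ψ = [1, 0, 0, 0]  (obs o_3=3)
t=4: δ = [5.582e-07, 1.550e-06, 1.674e-06, 3.101e-06]  ψ = [3, 0, 3, 0]  (obs o_4=4)
t=5: δ = [1.292e-07, 6.460e-08, 6.460e-08, 1.292e-07]  ψ = [3, 3, 3, 3]  (obs o_5=3)
t=6: δ = [8.075e-09, 1.436e-08, 5.384e-09, 7.178e-09]  ψ = [3, 0, 3, 0]  (obs o_6=1)
backtrack: best end state = 1; path = [1, 0, 1, 0, 3, 0, 1]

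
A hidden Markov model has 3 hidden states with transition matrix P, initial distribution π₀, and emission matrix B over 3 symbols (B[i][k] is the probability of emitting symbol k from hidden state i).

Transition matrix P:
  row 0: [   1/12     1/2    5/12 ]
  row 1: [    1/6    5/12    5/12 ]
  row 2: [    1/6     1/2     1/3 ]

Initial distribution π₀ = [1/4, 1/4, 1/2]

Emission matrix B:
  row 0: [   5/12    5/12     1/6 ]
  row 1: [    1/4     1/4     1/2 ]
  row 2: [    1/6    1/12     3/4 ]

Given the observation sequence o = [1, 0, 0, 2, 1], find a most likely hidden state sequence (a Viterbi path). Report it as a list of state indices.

path = [0, 1, 1, 2, 1]

t=0: δ = [1.042e-01, 6.250e-02, 4.167e-02]  (obs o_0=1)
t=1: δ = [4.340e-03, 1.302e-02, 7.234e-03]  ψ = [1, 0, 0]  (obs o_1=0)
t=2: δ = [9.042e-04, 1.356e-03, 9.042e-04]  ψ = [1, 1, 1]  (obs o_2=0)
t=3: δ = [3.768e-05, 2.826e-04, 4.239e-04]  ψ = [1, 1, 1]  (obs o_3=2)
t=4: δ = [2.943e-05, 5.298e-05, 1.177e-05]  ψ = [2, 2, 2]  (obs o_4=1)
backtrack: best end state = 1; path = [0, 1, 1, 2, 1]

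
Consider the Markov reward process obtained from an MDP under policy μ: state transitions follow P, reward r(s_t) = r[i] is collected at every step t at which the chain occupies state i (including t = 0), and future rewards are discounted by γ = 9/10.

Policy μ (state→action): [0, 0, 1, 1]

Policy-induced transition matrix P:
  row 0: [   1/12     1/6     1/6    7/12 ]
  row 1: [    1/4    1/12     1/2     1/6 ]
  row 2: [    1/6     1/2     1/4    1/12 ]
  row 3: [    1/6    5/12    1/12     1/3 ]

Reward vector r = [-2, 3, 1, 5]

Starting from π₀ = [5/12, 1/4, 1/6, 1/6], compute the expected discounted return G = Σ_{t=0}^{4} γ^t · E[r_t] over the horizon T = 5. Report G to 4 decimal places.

G = 7.8073

t=0: π = [0.4167, 0.2500, 0.1667, 0.1667], E[r] = 0.9167, γ^t·E[r] = 0.916667, running G = 0.916667
t=1: π = [0.1528, 0.2431, 0.2500, 0.3542], E[r] = 2.4444, γ^t·E[r] = 2.200000, running G = 3.116667
t=2: π = [0.1742, 0.3183, 0.2390, 0.2685], E[r] = 2.1881, γ^t·E[r] = 1.772344, running G = 4.889010
t=3: π = [0.1787, 0.2869, 0.2703, 0.2641], E[r] = 2.0942, γ^t·E[r] = 1.526660, running G = 6.415671
t=4: π = [0.1757, 0.2989, 0.2628, 0.2626], E[r] = 2.1211, γ^t·E[r] = 1.391652, running G = 7.807323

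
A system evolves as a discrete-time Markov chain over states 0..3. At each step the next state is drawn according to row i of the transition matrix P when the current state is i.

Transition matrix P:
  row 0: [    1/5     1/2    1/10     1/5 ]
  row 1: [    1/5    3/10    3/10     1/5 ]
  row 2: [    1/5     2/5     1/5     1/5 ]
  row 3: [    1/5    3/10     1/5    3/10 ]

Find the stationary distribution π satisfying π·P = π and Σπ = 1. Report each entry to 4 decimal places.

Balance equations π_j = Σ_i π_i·P[i][j]:
  π_0 = 1/5·π_0 + 1/5·π_1 + 1/5·π_2 + 1/5·π_3
  π_1 = 1/2·π_0 + 3/10·π_1 + 2/5·π_2 + 3/10·π_3
  π_2 = 1/10·π_0 + 3/10·π_1 + 1/5·π_2 + 1/5·π_3
  normalize: π_0 + π_1 + π_2 + π_3 = 1
Solving the linear system gives exactly π = [1/5, 179/495, 107/495, 2/9].

π = [0.2000, 0.3616, 0.2162, 0.2222]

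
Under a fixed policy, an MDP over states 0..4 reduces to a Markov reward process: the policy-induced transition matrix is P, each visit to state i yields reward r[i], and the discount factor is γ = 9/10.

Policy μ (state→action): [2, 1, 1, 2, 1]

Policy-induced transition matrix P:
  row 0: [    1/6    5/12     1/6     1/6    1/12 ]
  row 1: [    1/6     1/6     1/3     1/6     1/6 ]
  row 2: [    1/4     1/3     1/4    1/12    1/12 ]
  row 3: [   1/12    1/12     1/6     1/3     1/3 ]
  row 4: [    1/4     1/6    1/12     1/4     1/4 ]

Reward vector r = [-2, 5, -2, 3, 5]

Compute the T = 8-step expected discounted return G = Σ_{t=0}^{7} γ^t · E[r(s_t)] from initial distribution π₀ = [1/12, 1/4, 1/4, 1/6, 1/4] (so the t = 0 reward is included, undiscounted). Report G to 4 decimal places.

G = 11.0786

t=0: π = [0.0833, 0.2500, 0.2500, 0.1667, 0.2500], E[r] = 2.3333, γ^t·E[r] = 2.333333, running G = 2.333333
t=1: π = [0.1944, 0.2153, 0.2083, 0.1944, 0.1875], E[r] = 1.7917, γ^t·E[r] = 1.612500, running G = 3.945833
t=2: π = [0.1834, 0.2338, 0.2043, 0.1973, 0.1811], E[r] = 1.8912, γ^t·E[r] = 1.531875, running G = 5.477708
t=3: π = [0.1823, 0.2301, 0.2076, 0.1976, 0.1823], E[r] = 1.8754, γ^t·E[r] = 1.367191, running G = 6.844900
t=4: π = [0.1827, 0.2304, 0.2071, 0.1975, 0.1823], E[r] = 1.8763, γ^t·E[r] = 1.231042, running G = 8.075942
t=5: π = [0.1827, 0.2304, 0.2071, 0.1975, 0.1823], E[r] = 1.8764, γ^t·E[r] = 1.108012, running G = 9.183954
t=6: π = [0.1827, 0.2304, 0.2071, 0.1975, 0.1823], E[r] = 1.8764, γ^t·E[r] = 0.997195, running G = 10.181149
t=7: π = [0.1827, 0.2304, 0.2071, 0.1975, 0.1823], E[r] = 1.8764, γ^t·E[r] = 0.897476, running G = 11.078625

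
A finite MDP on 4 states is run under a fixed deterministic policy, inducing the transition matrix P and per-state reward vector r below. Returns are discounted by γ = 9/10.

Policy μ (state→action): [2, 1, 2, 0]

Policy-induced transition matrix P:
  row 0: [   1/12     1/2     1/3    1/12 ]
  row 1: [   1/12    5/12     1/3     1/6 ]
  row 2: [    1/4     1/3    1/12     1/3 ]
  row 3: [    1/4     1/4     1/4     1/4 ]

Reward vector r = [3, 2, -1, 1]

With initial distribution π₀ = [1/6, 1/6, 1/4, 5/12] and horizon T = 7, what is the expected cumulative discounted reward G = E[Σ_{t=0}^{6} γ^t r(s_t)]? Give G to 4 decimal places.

t=0: π = [0.1667, 0.1667, 0.2500, 0.4167], E[r] = 1.0000, γ^t·E[r] = 1.000000, running G = 1.000000
t=1: π = [0.1944, 0.3403, 0.2361, 0.2292], E[r] = 1.2569, γ^t·E[r] = 1.131250, running G = 2.131250
t=2: π = [0.1609, 0.3750, 0.2552, 0.2089], E[r] = 1.1863, γ^t·E[r] = 0.960938, running G = 3.092188
t=3: π = [0.1607, 0.3740, 0.2521, 0.2132], E[r] = 1.1911, γ^t·E[r] = 0.868324, running G = 3.960512
t=4: π = [0.1609, 0.3735, 0.2525, 0.2131], E[r] = 1.1902, γ^t·E[r] = 0.780901, running G = 4.741413
t=5: π = [0.1609, 0.3735, 0.2524, 0.2131], E[r] = 1.1905, γ^t·E[r] = 0.702977, running G = 5.444389
t=6: π = [0.1609, 0.3735, 0.2525, 0.2131], E[r] = 1.1904, γ^t·E[r] = 0.632652, running G = 6.077041

G = 6.0770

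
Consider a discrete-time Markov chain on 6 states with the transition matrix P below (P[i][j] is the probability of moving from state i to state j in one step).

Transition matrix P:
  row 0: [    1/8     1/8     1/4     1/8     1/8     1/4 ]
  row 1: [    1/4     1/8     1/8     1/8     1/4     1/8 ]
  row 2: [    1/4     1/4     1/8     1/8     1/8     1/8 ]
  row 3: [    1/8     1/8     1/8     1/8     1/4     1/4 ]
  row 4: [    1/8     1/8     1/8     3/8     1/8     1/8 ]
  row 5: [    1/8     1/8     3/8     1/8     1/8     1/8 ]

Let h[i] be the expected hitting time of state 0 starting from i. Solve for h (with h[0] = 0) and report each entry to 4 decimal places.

h = [0.0000, 5.3565, 5.2616, 6.0949, 6.1157, 5.9074]

First-step conditioning: h[0] = 0; for i ≠ 0, h[i] = 1 + Σ_k P[i][k]·h[k].
  h[1] = 1 + 1/8·h[1] + 1/8·h[2] + 1/8·h[3] + 1/4·h[4] + 1/8·h[5]
  h[2] = 1 + 1/4·h[1] + 1/8·h[2] + 1/8·h[3] + 1/8·h[4] + 1/8·h[5]
  h[3] = 1 + 1/8·h[1] + 1/8·h[2] + 1/8·h[3] + 1/4·h[4] + 1/4·h[5]
  h[4] = 1 + 1/8·h[1] + 1/8·h[2] + 3/8·h[3] + 1/8·h[4] + 1/8·h[5]
  h[5] = 1 + 1/8·h[1] + 3/8·h[2] + 1/8·h[3] + 1/8·h[4] + 1/8·h[5]
Solving the 5×5 linear system over states ≠ 0 gives exactly h = [0, 1157/216, 2273/432, 2633/432, 1321/216, 319/54] (h[0] = 0 is the target).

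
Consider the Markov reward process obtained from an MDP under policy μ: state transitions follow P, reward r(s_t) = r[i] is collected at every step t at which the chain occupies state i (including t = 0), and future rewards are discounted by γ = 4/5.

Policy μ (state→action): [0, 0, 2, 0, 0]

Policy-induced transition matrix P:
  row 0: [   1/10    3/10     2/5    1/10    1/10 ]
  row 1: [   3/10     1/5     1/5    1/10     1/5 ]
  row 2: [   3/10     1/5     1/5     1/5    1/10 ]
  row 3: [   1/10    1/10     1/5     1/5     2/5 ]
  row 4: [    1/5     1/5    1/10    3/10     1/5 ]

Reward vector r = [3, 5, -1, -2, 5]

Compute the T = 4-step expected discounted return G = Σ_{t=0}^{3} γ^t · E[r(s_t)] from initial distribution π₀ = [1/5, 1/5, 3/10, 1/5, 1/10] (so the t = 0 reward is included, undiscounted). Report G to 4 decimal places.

G = 5.3222

t=0: π = [0.2000, 0.2000, 0.3000, 0.2000, 0.1000], E[r] = 1.4000, γ^t·E[r] = 1.400000, running G = 1.400000
t=1: π = [0.2100, 0.2000, 0.2300, 0.1700, 0.1900], E[r] = 2.0100, γ^t·E[r] = 1.608000, running G = 3.008000
t=2: π = [0.2050, 0.2040, 0.2230, 0.1780, 0.1900], E[r] = 2.0060, γ^t·E[r] = 1.283840, running G = 4.291840
t=3: π = [0.2044, 0.2027, 0.2220, 0.1781, 0.1928], E[r] = 2.0125, γ^t·E[r] = 1.030400, running G = 5.322240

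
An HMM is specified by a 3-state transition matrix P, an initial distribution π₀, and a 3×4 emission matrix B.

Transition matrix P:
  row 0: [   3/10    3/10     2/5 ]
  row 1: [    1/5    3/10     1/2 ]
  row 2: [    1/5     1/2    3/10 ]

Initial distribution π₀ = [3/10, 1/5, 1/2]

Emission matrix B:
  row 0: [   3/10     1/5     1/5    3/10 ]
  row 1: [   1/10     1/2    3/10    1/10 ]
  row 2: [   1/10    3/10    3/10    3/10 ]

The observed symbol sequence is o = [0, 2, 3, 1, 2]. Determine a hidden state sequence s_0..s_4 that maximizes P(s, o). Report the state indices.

t=0: δ = [9.000e-02, 2.000e-02, 5.000e-02]  (obs o_0=0)
t=1: δ = [5.400e-03, 8.100e-03, 1.080e-02]  ψ = [0, 0, 0]  (obs o_1=2)
t=2: δ = [6.480e-04, 5.400e-04, 1.215e-03]  ψ = [2, 2, 1]  (obs o_2=3)
t=3: δ = [4.860e-05, 3.037e-04, 1.094e-04]  ψ = [2, 2, 2]  (obs o_3=1)
t=4: δ = [1.215e-05, 2.734e-05, 4.556e-05]  ψ = [1, 1, 1]  (obs o_4=2)
backtrack: best end state = 2; path = [0, 1, 2, 1, 2]

path = [0, 1, 2, 1, 2]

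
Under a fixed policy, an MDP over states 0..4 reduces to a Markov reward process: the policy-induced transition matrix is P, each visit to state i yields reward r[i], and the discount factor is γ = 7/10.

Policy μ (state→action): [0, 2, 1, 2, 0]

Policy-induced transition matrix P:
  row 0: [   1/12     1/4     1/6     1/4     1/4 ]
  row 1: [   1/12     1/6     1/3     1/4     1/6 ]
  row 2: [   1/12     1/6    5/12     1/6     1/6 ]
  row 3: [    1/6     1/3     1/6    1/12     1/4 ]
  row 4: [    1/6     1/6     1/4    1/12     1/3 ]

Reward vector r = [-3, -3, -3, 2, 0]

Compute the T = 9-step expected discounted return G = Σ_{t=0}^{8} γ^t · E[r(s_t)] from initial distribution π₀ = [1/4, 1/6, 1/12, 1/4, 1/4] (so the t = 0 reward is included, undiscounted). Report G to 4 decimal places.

G = -4.2732

t=0: π = [0.2500, 0.1667, 0.0833, 0.2500, 0.2500], E[r] = -1.0000, γ^t·E[r] = -1.000000, running G = -1.000000
t=1: π = [0.1250, 0.2292, 0.2361, 0.1597, 0.2500], E[r] = -1.4514, γ^t·E[r] = -1.015972, running G = -2.015972
t=2: π = [0.1175, 0.2037, 0.2847, 0.1620, 0.2321], E[r] = -1.4936, γ^t·E[r] = -0.731881, running G = -2.747853
t=3: π = [0.1162, 0.2035, 0.2911, 0.1606, 0.2286], E[r] = -1.5111, γ^t·E[r] = -0.518321, running G = -3.266174
t=4: π = [0.1158, 0.2031, 0.2924, 0.1609, 0.2278], E[r] = -1.5122, γ^t·E[r] = -0.363068, running G = -3.629242
t=5: π = [0.1157, 0.2031, 0.2926, 0.1608, 0.2277], E[r] = -1.5127, γ^t·E[r] = -0.254236, running G = -3.883478
t=6: π = [0.1157, 0.2031, 0.2926, 0.1609, 0.2277], E[r] = -1.5127, γ^t·E[r] = -0.177969, running G = -4.061448
t=7: π = [0.1157, 0.2031, 0.2927, 0.1609, 0.2277], E[r] = -1.5127, γ^t·E[r] = -0.124580, running G = -4.186028
t=8: π = [0.1157, 0.2031, 0.2927, 0.1609, 0.2277], E[r] = -1.5127, γ^t·E[r] = -0.087206, running G = -4.273234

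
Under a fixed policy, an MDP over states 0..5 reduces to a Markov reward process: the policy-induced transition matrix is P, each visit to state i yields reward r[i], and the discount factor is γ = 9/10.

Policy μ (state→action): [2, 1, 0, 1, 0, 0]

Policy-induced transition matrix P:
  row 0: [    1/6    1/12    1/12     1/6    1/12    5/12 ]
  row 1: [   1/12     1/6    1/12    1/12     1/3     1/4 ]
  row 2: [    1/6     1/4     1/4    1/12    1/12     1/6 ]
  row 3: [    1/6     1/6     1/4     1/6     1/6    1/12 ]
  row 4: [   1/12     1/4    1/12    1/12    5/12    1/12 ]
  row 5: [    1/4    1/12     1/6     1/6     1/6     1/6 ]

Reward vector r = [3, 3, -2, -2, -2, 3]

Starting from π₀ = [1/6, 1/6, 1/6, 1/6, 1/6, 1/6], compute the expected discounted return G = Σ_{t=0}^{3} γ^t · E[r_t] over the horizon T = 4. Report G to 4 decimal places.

t=0: π = [0.1667, 0.1667, 0.1667, 0.1667, 0.1667, 0.1667], E[r] = 0.5000, γ^t·E[r] = 0.500000, running G = 0.500000
t=1: π = [0.1528, 0.1667, 0.1528, 0.1250, 0.2083, 0.1944], E[r] = 0.5694, γ^t·E[r] = 0.512500, running G = 1.012500
t=2: π = [0.1516, 0.1678, 0.1458, 0.1227, 0.2211, 0.1910], E[r] = 0.5521, γ^t·E[r] = 0.447188, running G = 1.459688
t=3: π = [0.1502, 0.1687, 0.1440, 0.1221, 0.2251, 0.1899], E[r] = 0.5439, γ^t·E[r] = 0.396492, running G = 1.856180

G = 1.8562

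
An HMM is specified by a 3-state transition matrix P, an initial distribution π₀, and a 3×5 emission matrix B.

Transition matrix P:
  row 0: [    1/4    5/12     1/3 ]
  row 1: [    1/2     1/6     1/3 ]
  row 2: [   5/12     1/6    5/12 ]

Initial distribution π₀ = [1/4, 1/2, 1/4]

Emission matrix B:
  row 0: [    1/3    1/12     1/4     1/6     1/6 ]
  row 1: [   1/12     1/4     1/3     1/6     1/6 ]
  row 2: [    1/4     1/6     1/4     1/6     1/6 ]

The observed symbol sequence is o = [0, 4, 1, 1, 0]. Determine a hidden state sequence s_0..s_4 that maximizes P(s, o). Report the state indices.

t=0: δ = [8.333e-02, 4.167e-02, 6.250e-02]  (obs o_0=0)
t=1: δ = [4.340e-03, 5.787e-03, 4.630e-03]  ψ = [2, 0, 0]  (obs o_1=4)
t=2: δ = [2.411e-04, 4.521e-04, 3.215e-04]  ψ = [1, 0, 1]  (obs o_2=1)
t=3: δ = [1.884e-05, 2.512e-05, 2.512e-05]  ψ = [1, 0, 1]  (obs o_3=1)
t=4: δ = [4.186e-06, 6.541e-07, 2.616e-06]  ψ = [1, 0, 2]  (obs o_4=0)
backtrack: best end state = 0; path = [0, 1, 0, 1, 0]

path = [0, 1, 0, 1, 0]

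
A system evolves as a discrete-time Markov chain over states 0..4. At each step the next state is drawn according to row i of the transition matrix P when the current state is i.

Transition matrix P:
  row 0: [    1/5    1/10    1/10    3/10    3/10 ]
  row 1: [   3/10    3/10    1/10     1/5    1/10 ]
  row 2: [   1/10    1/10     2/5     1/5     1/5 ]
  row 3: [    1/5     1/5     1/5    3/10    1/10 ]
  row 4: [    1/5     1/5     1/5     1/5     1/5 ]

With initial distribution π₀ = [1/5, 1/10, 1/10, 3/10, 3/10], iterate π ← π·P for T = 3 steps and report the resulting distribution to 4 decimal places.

π = [0.1979, 0.1780, 0.2022, 0.2444, 0.1775]

t=0: π = [0.2000, 0.1000, 0.1000, 0.3000, 0.3000]
t=1: π = [0.2000, 0.1800, 0.1900, 0.2500, 0.1800]
t=2: π = [0.1990, 0.1790, 0.2000, 0.2450, 0.1770]
t=3: π = [0.1979, 0.1780, 0.2022, 0.2444, 0.1775]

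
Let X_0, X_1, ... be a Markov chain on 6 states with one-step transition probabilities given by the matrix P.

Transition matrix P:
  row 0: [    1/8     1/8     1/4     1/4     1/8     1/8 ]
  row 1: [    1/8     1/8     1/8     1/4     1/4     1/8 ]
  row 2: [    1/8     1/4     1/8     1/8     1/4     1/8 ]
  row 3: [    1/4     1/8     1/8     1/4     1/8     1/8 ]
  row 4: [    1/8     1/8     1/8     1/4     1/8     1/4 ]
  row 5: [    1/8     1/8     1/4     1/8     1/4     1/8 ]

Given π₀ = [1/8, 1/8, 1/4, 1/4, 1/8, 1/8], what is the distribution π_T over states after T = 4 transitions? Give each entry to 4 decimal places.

t=0: π = [0.1250, 0.1250, 0.2500, 0.2500, 0.1250, 0.1250]
t=1: π = [0.1563, 0.1563, 0.1563, 0.2031, 0.1875, 0.1406]
t=2: π = [0.1504, 0.1445, 0.1621, 0.2129, 0.1816, 0.1484]
t=3: π = [0.1516, 0.1453, 0.1624, 0.2112, 0.1819, 0.1477]
t=4: π = [0.1514, 0.1453, 0.1624, 0.2112, 0.1819, 0.1477]

π = [0.1514, 0.1453, 0.1624, 0.2112, 0.1819, 0.1477]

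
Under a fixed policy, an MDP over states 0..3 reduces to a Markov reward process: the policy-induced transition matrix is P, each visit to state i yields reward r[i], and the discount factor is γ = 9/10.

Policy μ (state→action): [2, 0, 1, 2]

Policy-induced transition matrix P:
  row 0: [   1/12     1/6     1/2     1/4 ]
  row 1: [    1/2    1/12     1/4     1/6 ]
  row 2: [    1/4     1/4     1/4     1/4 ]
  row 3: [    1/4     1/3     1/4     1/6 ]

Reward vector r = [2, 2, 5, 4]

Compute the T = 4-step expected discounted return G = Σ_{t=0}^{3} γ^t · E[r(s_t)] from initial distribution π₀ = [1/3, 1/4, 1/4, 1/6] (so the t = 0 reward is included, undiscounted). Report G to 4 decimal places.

t=0: π = [0.3333, 0.2500, 0.2500, 0.1667], E[r] = 3.0833, γ^t·E[r] = 3.083333, running G = 3.083333
t=1: π = [0.2569, 0.1944, 0.3333, 0.2153], E[r] = 3.4306, γ^t·E[r] = 3.087500, running G = 6.170833
t=2: π = [0.2558, 0.2141, 0.3142, 0.2159], E[r] = 3.3744, γ^t·E[r] = 2.733281, running G = 8.904115
t=3: π = [0.2609, 0.2110, 0.3139, 0.2142], E[r] = 3.3702, γ^t·E[r] = 2.456859, running G = 11.360974

G = 11.3610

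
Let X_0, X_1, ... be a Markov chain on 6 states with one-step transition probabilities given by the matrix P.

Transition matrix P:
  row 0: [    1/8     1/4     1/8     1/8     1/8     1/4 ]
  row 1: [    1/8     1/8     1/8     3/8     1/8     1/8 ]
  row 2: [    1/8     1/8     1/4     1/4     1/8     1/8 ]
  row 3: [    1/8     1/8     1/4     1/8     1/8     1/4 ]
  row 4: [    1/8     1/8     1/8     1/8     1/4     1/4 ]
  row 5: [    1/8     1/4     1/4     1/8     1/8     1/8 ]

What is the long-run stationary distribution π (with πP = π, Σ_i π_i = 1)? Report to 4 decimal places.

Balance equations π_j = Σ_i π_i·P[i][j]:
  π_0 = 1/8·π_0 + 1/8·π_1 + 1/8·π_2 + 1/8·π_3 + 1/8·π_4 + 1/8·π_5
  π_1 = 1/4·π_0 + 1/8·π_1 + 1/8·π_2 + 1/8·π_3 + 1/8·π_4 + 1/4·π_5
  π_2 = 1/8·π_0 + 1/8·π_1 + 1/4·π_2 + 1/4·π_3 + 1/8·π_4 + 1/4·π_5
  π_3 = 1/8·π_0 + 3/8·π_1 + 1/4·π_2 + 1/8·π_3 + 1/8·π_4 + 1/8·π_5
  π_4 = 1/8·π_0 + 1/8·π_1 + 1/8·π_2 + 1/8·π_3 + 1/4·π_4 + 1/8·π_5
  normalize: π_0 + π_1 + π_2 + π_3 + π_4 + π_5 = 1
Solving the linear system gives exactly π = [1/8, 485/2968, 291/1484, 565/2968, 1/7, 541/2968].

π = [0.1250, 0.1634, 0.1961, 0.1904, 0.1429, 0.1823]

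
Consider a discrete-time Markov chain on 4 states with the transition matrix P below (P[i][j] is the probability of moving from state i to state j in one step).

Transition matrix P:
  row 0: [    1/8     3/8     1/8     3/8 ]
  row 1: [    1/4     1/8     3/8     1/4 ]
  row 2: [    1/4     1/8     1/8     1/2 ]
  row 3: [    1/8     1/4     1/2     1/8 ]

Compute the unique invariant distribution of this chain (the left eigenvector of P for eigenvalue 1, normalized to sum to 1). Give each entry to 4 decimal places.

π = [0.1880, 0.2105, 0.2932, 0.3083]

Balance equations π_j = Σ_i π_i·P[i][j]:
  π_0 = 1/8·π_0 + 1/4·π_1 + 1/4·π_2 + 1/8·π_3
  π_1 = 3/8·π_0 + 1/8·π_1 + 1/8·π_2 + 1/4·π_3
  π_2 = 1/8·π_0 + 3/8·π_1 + 1/8·π_2 + 1/2·π_3
  normalize: π_0 + π_1 + π_2 + π_3 = 1
Solving the linear system gives exactly π = [25/133, 4/19, 39/133, 41/133].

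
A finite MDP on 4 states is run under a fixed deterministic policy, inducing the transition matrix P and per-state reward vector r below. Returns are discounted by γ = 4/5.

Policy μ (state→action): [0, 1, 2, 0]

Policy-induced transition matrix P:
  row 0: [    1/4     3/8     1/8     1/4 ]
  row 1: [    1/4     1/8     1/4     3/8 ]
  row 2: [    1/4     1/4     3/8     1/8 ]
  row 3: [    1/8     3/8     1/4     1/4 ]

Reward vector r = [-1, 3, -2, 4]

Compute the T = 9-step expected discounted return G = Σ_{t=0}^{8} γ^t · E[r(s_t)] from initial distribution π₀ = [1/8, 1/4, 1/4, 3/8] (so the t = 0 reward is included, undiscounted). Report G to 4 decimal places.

t=0: π = [0.1250, 0.2500, 0.2500, 0.3750], E[r] = 1.6250, γ^t·E[r] = 1.625000, running G = 1.625000
t=1: π = [0.2031, 0.2813, 0.2656, 0.2500], E[r] = 1.1094, γ^t·E[r] = 0.887500, running G = 2.512500
t=2: π = [0.2188, 0.2715, 0.2578, 0.2520], E[r] = 1.0879, γ^t·E[r] = 0.696250, running G = 3.208750
t=3: π = [0.2185, 0.2749, 0.2549, 0.2517], E[r] = 1.1033, γ^t·E[r] = 0.564875, running G = 3.773625
t=4: π = [0.2185, 0.2744, 0.2545, 0.2525], E[r] = 1.1056, γ^t·E[r] = 0.452863, running G = 4.226488
t=5: π = [0.2184, 0.2746, 0.2545, 0.2525], E[r] = 1.1062, γ^t·E[r] = 0.362489, running G = 4.588976
t=6: π = [0.2184, 0.2745, 0.2545, 0.2525], E[r] = 1.1062, γ^t·E[r] = 0.289987, running G = 4.878963
t=7: π = [0.2184, 0.2746, 0.2545, 0.2525], E[r] = 1.1062, γ^t·E[r] = 0.231990, running G = 5.110953
t=8: π = [0.2184, 0.2745, 0.2545, 0.2525], E[r] = 1.1062, γ^t·E[r] = 0.185592, running G = 5.296545

G = 5.2965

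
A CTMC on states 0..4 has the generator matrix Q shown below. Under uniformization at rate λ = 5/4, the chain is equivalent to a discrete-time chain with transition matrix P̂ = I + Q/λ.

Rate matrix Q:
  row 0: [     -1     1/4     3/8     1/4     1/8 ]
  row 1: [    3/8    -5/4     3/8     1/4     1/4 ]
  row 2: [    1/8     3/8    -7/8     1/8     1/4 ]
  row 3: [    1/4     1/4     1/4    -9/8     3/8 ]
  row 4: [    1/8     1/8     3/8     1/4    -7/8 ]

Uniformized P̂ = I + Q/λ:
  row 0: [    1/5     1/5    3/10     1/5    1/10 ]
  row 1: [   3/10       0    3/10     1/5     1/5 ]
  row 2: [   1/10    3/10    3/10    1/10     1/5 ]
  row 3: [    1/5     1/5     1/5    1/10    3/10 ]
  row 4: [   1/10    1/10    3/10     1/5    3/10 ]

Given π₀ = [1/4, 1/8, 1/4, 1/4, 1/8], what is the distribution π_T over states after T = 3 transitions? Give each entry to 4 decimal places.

t=0: π = [0.2500, 0.1250, 0.2500, 0.2500, 0.1250]
t=1: π = [0.1750, 0.1875, 0.2750, 0.1500, 0.2125]
t=2: π = [0.1700, 0.1688, 0.2850, 0.1575, 0.2188]
t=3: π = [0.1665, 0.1729, 0.2843, 0.1558, 0.2206]

π = [0.1665, 0.1729, 0.2843, 0.1558, 0.2206]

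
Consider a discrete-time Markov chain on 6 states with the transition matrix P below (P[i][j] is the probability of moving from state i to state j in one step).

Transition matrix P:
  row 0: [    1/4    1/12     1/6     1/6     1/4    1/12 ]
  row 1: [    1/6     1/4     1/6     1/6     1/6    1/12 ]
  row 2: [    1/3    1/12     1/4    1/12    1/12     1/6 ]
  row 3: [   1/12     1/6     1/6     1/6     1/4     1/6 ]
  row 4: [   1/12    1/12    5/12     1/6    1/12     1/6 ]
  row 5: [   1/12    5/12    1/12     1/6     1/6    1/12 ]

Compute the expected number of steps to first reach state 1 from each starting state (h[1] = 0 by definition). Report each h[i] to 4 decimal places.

h = [7.2205, 0.0000, 7.1119, 6.4204, 7.0272, 4.8389]

First-step conditioning: h[1] = 0; for i ≠ 1, h[i] = 1 + Σ_k P[i][k]·h[k].
  h[0] = 1 + 1/4·h[0] + 1/6·h[2] + 1/6·h[3] + 1/4·h[4] + 1/12·h[5]
  h[2] = 1 + 1/3·h[0] + 1/4·h[2] + 1/12·h[3] + 1/12·h[4] + 1/6·h[5]
  h[3] = 1 + 1/12·h[0] + 1/6·h[2] + 1/6·h[3] + 1/4·h[4] + 1/6·h[5]
  h[4] = 1 + 1/12·h[0] + 5/12·h[2] + 1/6·h[3] + 1/12·h[4] + 1/6·h[5]
  h[5] = 1 + 1/12·h[0] + 1/12·h[2] + 1/6·h[3] + 1/6·h[4] + 1/12·h[5]
Solving the 5×5 linear system over states ≠ 1 gives exactly h = [93340/12927, 0, 91936/12927, 82996/12927, 30280/4309, 62552/12927] (h[1] = 0 is the target).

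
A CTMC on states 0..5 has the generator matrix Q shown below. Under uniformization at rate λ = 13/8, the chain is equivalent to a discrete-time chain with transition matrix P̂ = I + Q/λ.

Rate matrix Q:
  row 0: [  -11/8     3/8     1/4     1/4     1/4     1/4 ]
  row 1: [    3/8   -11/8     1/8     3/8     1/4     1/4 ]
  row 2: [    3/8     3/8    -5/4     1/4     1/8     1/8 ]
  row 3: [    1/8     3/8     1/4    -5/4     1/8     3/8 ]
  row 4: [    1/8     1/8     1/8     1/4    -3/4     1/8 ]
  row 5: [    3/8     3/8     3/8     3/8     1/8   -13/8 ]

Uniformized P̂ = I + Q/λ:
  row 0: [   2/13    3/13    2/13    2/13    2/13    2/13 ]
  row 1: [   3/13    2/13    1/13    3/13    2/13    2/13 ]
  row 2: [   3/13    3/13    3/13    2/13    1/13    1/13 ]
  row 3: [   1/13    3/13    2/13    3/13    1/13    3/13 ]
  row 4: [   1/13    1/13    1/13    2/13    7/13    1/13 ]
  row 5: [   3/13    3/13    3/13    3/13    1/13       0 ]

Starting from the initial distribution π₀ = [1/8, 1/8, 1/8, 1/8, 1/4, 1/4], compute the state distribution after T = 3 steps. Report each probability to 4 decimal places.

t=0: π = [0.1250, 0.1250, 0.1250, 0.1250, 0.2500, 0.2500]
t=1: π = [0.1635, 0.1827, 0.1538, 0.1923, 0.2115, 0.0962]
t=2: π = [0.1561, 0.1842, 0.1428, 0.1901, 0.2012, 0.1257]
t=3: π = [0.1586, 0.1857, 0.1449, 0.1923, 0.1959, 0.1227]

π = [0.1586, 0.1857, 0.1449, 0.1923, 0.1959, 0.1227]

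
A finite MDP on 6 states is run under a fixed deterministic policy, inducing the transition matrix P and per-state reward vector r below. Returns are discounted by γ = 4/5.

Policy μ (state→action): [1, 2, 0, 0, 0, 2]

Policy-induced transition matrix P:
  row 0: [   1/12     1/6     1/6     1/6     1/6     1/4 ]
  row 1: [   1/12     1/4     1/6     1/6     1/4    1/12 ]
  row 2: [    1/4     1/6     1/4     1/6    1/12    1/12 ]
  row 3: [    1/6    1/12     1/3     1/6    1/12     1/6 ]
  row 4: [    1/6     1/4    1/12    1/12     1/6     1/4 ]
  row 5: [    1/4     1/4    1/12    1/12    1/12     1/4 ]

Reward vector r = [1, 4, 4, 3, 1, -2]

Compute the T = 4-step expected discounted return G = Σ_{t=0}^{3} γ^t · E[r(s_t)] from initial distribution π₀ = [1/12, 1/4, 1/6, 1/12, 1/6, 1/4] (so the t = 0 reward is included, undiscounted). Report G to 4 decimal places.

t=0: π = [0.0833, 0.2500, 0.1667, 0.0833, 0.1667, 0.2500], E[r] = 1.6667, γ^t·E[r] = 1.666667, running G = 1.666667
t=1: π = [0.1736, 0.2153, 0.1597, 0.1319, 0.1458, 0.1736], E[r] = 1.8681, γ^t·E[r] = 1.494444, running G = 3.161111
t=2: π = [0.1620, 0.2002, 0.1753, 0.1400, 0.1458, 0.1765], E[r] = 1.8773, γ^t·E[r] = 1.201481, running G = 4.362593
t=3: π = [0.1658, 0.1985, 0.1778, 0.1398, 0.1424, 0.1757], E[r] = 1.8813, γ^t·E[r] = 0.963235, running G = 5.325827

G = 5.3258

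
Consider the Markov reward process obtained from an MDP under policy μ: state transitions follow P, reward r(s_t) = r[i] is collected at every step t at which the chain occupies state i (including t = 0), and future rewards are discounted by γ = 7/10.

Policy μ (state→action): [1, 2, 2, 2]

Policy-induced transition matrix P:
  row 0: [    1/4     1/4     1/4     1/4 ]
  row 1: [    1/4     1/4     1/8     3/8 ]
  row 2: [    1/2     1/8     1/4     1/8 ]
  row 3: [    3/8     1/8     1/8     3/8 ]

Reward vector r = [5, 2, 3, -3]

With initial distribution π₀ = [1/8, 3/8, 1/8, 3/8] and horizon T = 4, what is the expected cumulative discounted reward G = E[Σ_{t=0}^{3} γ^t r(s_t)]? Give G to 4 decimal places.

t=0: π = [0.1250, 0.3750, 0.1250, 0.3750], E[r] = 0.6250, γ^t·E[r] = 0.625000, running G = 0.625000
t=1: π = [0.3281, 0.1875, 0.1563, 0.3281], E[r] = 1.5000, γ^t·E[r] = 1.050000, running G = 1.675000
t=2: π = [0.3301, 0.1895, 0.1855, 0.2949], E[r] = 1.7012, γ^t·E[r] = 0.833574, running G = 2.508574
t=3: π = [0.3333, 0.1899, 0.1895, 0.2874], E[r] = 1.7524, γ^t·E[r] = 0.601087, running G = 3.109662

G = 3.1097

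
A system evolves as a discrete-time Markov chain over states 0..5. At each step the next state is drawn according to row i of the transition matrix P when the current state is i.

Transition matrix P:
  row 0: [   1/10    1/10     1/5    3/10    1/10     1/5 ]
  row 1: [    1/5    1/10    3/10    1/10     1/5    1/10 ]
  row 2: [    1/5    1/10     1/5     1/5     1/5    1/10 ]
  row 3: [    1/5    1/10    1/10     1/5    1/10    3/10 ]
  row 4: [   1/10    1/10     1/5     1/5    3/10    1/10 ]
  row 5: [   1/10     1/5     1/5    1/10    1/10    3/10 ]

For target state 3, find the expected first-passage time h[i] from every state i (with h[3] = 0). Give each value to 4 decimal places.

First-step conditioning: h[3] = 0; for i ≠ 3, h[i] = 1 + Σ_k P[i][k]·h[k].
  h[0] = 1 + 1/10·h[0] + 1/10·h[1] + 1/5·h[2] + 1/10·h[4] + 1/5·h[5]
  h[1] = 1 + 1/5·h[0] + 1/10·h[1] + 3/10·h[2] + 1/5·h[4] + 1/10·h[5]
  h[2] = 1 + 1/5·h[0] + 1/10·h[1] + 1/5·h[2] + 1/5·h[4] + 1/10·h[5]
  h[4] = 1 + 1/10·h[0] + 1/10·h[1] + 1/5·h[2] + 3/10·h[4] + 1/10·h[5]
  h[5] = 1 + 1/10·h[0] + 1/5·h[1] + 1/5·h[2] + 1/10·h[4] + 3/10·h[5]
Solving the 5×5 linear system over states ≠ 3 gives exactly h = [4055/833, 4840/833, 4400/833, 0, 13315/2499, 890/147] (h[3] = 0 is the target).

h = [4.8679, 5.8103, 5.2821, 0.0000, 5.3281, 6.0544]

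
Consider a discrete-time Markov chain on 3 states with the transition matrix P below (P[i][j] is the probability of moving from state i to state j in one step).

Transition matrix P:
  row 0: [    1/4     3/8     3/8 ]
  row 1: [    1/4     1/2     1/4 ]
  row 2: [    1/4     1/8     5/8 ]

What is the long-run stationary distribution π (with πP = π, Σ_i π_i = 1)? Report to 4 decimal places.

π = [0.2500, 0.3000, 0.4500]

Balance equations π_j = Σ_i π_i·P[i][j]:
  π_0 = 1/4·π_0 + 1/4·π_1 + 1/4·π_2
  π_1 = 3/8·π_0 + 1/2·π_1 + 1/8·π_2
  normalize: π_0 + π_1 + π_2 = 1
Solving the linear system gives exactly π = [1/4, 3/10, 9/20].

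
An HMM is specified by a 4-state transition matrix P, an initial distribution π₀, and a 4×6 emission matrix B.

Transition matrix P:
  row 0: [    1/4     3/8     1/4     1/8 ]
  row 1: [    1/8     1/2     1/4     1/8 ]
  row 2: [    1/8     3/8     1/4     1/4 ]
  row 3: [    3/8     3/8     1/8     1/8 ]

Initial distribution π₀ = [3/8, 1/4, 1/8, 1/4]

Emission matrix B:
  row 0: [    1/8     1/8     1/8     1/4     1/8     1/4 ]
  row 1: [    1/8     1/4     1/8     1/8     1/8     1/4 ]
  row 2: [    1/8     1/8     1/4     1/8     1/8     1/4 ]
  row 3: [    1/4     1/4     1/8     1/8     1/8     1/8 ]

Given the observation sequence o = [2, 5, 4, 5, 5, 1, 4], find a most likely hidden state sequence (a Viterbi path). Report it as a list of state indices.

t=0: δ = [4.688e-02, 3.125e-02, 3.125e-02, 3.125e-02]  (obs o_0=2)
t=1: δ = [2.930e-03, 4.395e-03, 2.930e-03, 9.766e-04]  ψ = [0, 0, 0, 2]  (obs o_1=5)
t=2: δ = [9.155e-05, 2.747e-04, 1.373e-04, 9.155e-05]  ψ = [0, 1, 1, 2]  (obs o_2=4)
t=3: δ = [8.583e-06, 3.433e-05, 1.717e-05, 4.292e-06]  ψ = [1, 1, 1, 1]  (obs o_3=5)
t=4: δ = [1.073e-06, 4.292e-06, 2.146e-06, 5.364e-07]  ψ = [1, 1, 1, 1]  (obs o_4=5)
t=5: δ = [6.706e-08, 5.364e-07, 1.341e-07, 1.341e-07]  ψ = [1, 1, 1, 1]  (obs o_5=1)
t=6: δ = [8.382e-09, 3.353e-08, 1.676e-08, 8.382e-09]  ψ = [1, 1, 1, 1]  (obs o_6=4)
backtrack: best end state = 1; path = [0, 1, 1, 1, 1, 1, 1]

path = [0, 1, 1, 1, 1, 1, 1]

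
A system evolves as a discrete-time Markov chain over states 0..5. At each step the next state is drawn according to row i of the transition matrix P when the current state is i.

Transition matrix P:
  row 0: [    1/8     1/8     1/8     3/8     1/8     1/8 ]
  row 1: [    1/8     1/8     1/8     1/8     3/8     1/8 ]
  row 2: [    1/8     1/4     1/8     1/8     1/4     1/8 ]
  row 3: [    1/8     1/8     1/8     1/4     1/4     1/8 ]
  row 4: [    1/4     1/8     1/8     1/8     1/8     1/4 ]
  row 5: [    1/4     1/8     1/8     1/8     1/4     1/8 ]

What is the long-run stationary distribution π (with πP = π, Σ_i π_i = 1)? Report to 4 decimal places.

Balance equations π_j = Σ_i π_i·P[i][j]:
  π_0 = 1/8·π_0 + 1/8·π_1 + 1/8·π_2 + 1/8·π_3 + 1/4·π_4 + 1/4·π_5
  π_1 = 1/8·π_0 + 1/8·π_1 + 1/4·π_2 + 1/8·π_3 + 1/8·π_4 + 1/8·π_5
  π_2 = 1/8·π_0 + 1/8·π_1 + 1/8·π_2 + 1/8·π_3 + 1/8·π_4 + 1/8·π_5
  π_3 = 3/8·π_0 + 1/8·π_1 + 1/8·π_2 + 1/4·π_3 + 1/8·π_4 + 1/8·π_5
  π_4 = 1/8·π_0 + 3/8·π_1 + 1/4·π_2 + 1/4·π_3 + 1/8·π_4 + 1/4·π_5
  normalize: π_0 + π_1 + π_2 + π_3 + π_4 + π_5 = 1
Solving the linear system gives exactly π = [713/4160, 9/64, 1/8, 399/2080, 128/585, 713/4680].

π = [0.1714, 0.1406, 0.1250, 0.1918, 0.2188, 0.1524]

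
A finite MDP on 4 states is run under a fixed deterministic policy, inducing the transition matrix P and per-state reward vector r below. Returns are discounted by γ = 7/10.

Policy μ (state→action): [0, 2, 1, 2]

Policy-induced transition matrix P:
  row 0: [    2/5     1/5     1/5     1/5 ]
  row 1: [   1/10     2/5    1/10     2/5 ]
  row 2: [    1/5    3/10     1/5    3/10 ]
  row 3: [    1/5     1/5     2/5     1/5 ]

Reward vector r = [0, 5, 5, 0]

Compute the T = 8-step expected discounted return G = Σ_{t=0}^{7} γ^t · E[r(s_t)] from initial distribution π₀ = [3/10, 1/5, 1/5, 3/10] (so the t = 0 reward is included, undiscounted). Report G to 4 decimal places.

t=0: π = [0.3000, 0.2000, 0.2000, 0.3000], E[r] = 2.0000, γ^t·E[r] = 2.000000, running G = 2.000000
t=1: π = [0.2400, 0.2600, 0.2400, 0.2600], E[r] = 2.5000, γ^t·E[r] = 1.750000, running G = 3.750000
t=2: π = [0.2220, 0.2760, 0.2260, 0.2760], E[r] = 2.5100, γ^t·E[r] = 1.229900, running G = 4.979900
t=3: π = [0.2168, 0.2778, 0.2276, 0.2778], E[r] = 2.5270, γ^t·E[r] = 0.866761, running G = 5.846661
t=4: π = [0.2156, 0.2783, 0.2278, 0.2783], E[r] = 2.5305, γ^t·E[r] = 0.607573, running G = 6.454234
t=5: π = [0.2153, 0.2784, 0.2278, 0.2784], E[r] = 2.5314, γ^t·E[r] = 0.425447, running G = 6.879681
t=6: π = [0.2152, 0.2785, 0.2278, 0.2785], E[r] = 2.5316, γ^t·E[r] = 0.297838, running G = 7.177519
t=7: π = [0.2152, 0.2785, 0.2278, 0.2785], E[r] = 2.5316, γ^t·E[r] = 0.208491, running G = 7.386010

G = 7.3860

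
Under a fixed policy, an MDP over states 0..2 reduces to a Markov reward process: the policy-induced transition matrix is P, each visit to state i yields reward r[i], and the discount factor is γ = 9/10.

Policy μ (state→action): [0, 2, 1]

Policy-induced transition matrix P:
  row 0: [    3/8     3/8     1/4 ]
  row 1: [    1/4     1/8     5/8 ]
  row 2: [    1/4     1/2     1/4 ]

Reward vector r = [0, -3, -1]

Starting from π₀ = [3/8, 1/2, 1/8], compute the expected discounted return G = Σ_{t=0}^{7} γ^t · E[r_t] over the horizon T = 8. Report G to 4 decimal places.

G = -8.0395

t=0: π = [0.3750, 0.5000, 0.1250], E[r] = -1.6250, γ^t·E[r] = -1.625000, running G = -1.625000
t=1: π = [0.2969, 0.2656, 0.4375], E[r] = -1.2344, γ^t·E[r] = -1.110938, running G = -2.735938
t=2: π = [0.2871, 0.3633, 0.3496], E[r] = -1.4395, γ^t·E[r] = -1.165957, running G = -3.901895
t=3: π = [0.2859, 0.3279, 0.3862], E[r] = -1.3699, γ^t·E[r] = -0.998637, running G = -4.900532
t=4: π = [0.2857, 0.3413, 0.3730], E[r] = -1.3969, γ^t·E[r] = -0.916494, running G = -5.817026
t=5: π = [0.2857, 0.3363, 0.3780], E[r] = -1.3869, γ^t·E[r] = -0.818931, running G = -6.635957
t=6: π = [0.2857, 0.3382, 0.3761], E[r] = -1.3906, γ^t·E[r] = -0.739041, running G = -7.374999
t=7: π = [0.2857, 0.3375, 0.3768], E[r] = -1.3892, γ^t·E[r] = -0.664462, running G = -8.039461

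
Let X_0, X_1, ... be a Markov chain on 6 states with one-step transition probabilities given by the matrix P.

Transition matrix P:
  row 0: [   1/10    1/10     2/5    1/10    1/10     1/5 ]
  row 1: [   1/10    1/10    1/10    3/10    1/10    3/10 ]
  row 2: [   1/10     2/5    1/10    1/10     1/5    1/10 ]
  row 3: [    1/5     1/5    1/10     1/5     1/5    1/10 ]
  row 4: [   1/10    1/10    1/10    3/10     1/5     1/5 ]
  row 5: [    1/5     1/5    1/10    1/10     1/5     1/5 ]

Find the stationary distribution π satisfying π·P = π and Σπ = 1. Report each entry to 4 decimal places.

Balance equations π_j = Σ_i π_i·P[i][j]:
  π_0 = 1/10·π_0 + 1/10·π_1 + 1/10·π_2 + 1/5·π_3 + 1/10·π_4 + 1/5·π_5
  π_1 = 1/10·π_0 + 1/10·π_1 + 2/5·π_2 + 1/5·π_3 + 1/10·π_4 + 1/5·π_5
  π_2 = 2/5·π_0 + 1/10·π_1 + 1/10·π_2 + 1/10·π_3 + 1/10·π_4 + 1/10·π_5
  π_3 = 1/10·π_0 + 3/10·π_1 + 1/10·π_2 + 1/5·π_3 + 3/10·π_4 + 1/10·π_5
  π_4 = 1/10·π_0 + 1/10·π_1 + 1/5·π_2 + 1/5·π_3 + 1/5·π_4 + 1/5·π_5
  normalize: π_0 + π_1 + π_2 + π_3 + π_4 + π_5 = 1
Solving the linear system gives exactly π = [1673/12181, 2189/12181, 1720/12181, 20659/109629, 2050/12181, 20282/109629].

π = [0.1373, 0.1797, 0.1412, 0.1884, 0.1683, 0.1850]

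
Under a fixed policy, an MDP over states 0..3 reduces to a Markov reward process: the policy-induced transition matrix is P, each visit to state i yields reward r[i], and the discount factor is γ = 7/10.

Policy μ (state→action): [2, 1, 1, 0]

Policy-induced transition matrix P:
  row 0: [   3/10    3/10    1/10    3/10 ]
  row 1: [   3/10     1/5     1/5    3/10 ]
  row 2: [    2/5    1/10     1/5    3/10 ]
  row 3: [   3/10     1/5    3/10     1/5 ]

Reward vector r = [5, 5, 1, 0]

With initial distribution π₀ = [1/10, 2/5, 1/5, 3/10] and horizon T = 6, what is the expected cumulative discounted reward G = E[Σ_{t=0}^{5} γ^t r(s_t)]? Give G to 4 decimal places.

t=0: π = [0.1000, 0.4000, 0.2000, 0.3000], E[r] = 2.7000, γ^t·E[r] = 2.700000, running G = 2.700000
t=1: π = [0.3200, 0.1900, 0.2200, 0.2700], E[r] = 2.7700, γ^t·E[r] = 1.939000, running G = 4.639000
t=2: π = [0.3220, 0.2100, 0.1950, 0.2730], E[r] = 2.8550, γ^t·E[r] = 1.398950, running G = 6.037950
t=3: π = [0.3195, 0.2127, 0.1951, 0.2727], E[r] = 2.8561, γ^t·E[r] = 0.979642, running G = 7.017592
t=4: π = [0.3195, 0.2124, 0.1953, 0.2727], E[r] = 2.8551, γ^t·E[r] = 0.685502, running G = 7.703095
t=5: π = [0.3195, 0.2124, 0.1953, 0.2727], E[r] = 2.8551, γ^t·E[r] = 0.479853, running G = 8.182947

G = 8.1829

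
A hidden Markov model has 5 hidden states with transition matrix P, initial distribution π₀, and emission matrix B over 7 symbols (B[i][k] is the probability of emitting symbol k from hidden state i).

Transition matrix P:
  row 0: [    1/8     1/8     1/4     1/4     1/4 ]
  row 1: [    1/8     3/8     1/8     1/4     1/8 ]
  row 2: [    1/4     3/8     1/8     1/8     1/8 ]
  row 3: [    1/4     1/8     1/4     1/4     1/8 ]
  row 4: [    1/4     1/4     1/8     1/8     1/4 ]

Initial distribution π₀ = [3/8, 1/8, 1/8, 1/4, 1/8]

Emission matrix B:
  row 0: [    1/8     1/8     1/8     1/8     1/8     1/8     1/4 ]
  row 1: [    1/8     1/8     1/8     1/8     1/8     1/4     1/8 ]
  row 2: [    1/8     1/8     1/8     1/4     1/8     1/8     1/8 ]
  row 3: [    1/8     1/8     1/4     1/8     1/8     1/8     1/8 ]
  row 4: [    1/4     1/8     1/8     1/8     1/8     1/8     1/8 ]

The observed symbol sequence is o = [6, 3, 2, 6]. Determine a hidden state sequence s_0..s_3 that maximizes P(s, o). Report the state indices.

path = [0, 2, 1, 1]

t=0: δ = [9.375e-02, 1.562e-02, 1.562e-02, 3.125e-02, 1.562e-02]  (obs o_0=6)
t=1: δ = [1.465e-03, 1.465e-03, 5.859e-03, 2.930e-03, 2.930e-03]  ψ = [0, 0, 0, 0, 0]  (obs o_1=3)
t=2: δ = [1.831e-04, 2.747e-04, 9.155e-05, 1.831e-04, 9.155e-05]  ψ = [2, 2, 2, 2, 2]  (obs o_2=2)
t=3: δ = [1.144e-05, 1.287e-05, 5.722e-06, 8.583e-06, 5.722e-06]  ψ = [3, 1, 0, 1, 0]  (obs o_3=6)
backtrack: best end state = 1; path = [0, 2, 1, 1]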